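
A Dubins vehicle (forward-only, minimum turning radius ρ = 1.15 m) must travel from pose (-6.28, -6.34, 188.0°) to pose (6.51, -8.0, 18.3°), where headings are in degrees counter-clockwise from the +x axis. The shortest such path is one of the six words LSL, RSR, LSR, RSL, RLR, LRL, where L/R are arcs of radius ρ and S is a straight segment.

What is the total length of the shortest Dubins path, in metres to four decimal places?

16.1017 m

Let ψ = atan2(Δy, Δx) = atan2(-1.66, 12.79) = -7.3950° be the start→goal bearing.
Normalize: d = |goal − start| / ρ = 12.897275/1.15 = 11.215022, α = (θ_start − ψ) mod 360° = 195.3950° = 3.410286 rad, β = (θ_goal − ψ) mod 360° = 25.6950° = 0.448463 rad.
Common terms: sin α = -0.265472, cos α = -0.964118, sin β = 0.433581, cos β = 0.901115, cos(α−β) = -0.983885, d² = 125.776711. Work in radians in the unit-radius frame; every candidate has L = ρ·(t + p + q).
LSL: p² = 2 + d² − 2cos(α−β) + 2d(sin α − sin β) = 114.064692; p = √p² = 10.680107; φ = atan2(cos β − cos α, d + sin α − sin β) = 0.175546 rad; t = (φ − α) mod 2π = 3.048445 rad, q = (β − φ) mod 2π = 0.272917 rad → L = 1.15·(3.048445 + 10.680107 + 0.272917) = 1.15·14.001469 = 16.101689 m
RSR: p² = 2 + d² − 2cos(α−β) + 2d(sin β − sin α) = 145.424270; p = √p² = 12.059199; φ = atan2(cos α − cos β, d − sin α + sin β) = -0.155297 rad; t = (α − φ) mod 2π = 3.565583 rad, q = (φ − β) mod 2π = 5.679426 rad → L = 1.15·(3.565583 + 12.059199 + 5.679426) = 1.15·21.304208 = 24.499839 m
LSR: p² = d² − 2 + 2cos(α−β) + 2d(sin α + sin β) = 125.579620; p = √p² = 11.206231; φ = atan2(−cos α − cos β, d + sin α + sin β) − atan2(−2, p) = 0.182147 rad; t = (φ − α) mod 2π = 3.055046 rad, q = (φ − β) mod 2π = 6.016870 rad → L = 1.15·(3.055046 + 11.206231 + 6.016870) = 1.15·20.278148 = 23.319870 m
RSL: p² = d² − 2 + 2cos(α−β) − 2d(sin α + sin β) = 118.038261; p = √p² = 10.864541; φ = atan2(cos α + cos β, d − sin α − sin β) − atan2(2, p) = -0.187750 rad; t = (α − φ) mod 2π = 3.598037 rad, q = (β − φ) mod 2π = 0.636213 rad → L = 1.15·(3.598037 + 10.864541 + 0.636213) = 1.15·15.098791 = 17.363610 m
RLR: c = (6 − d² + 2cos(α−β) + 2d(sin α − sin β))/8 = -17.178034, |c| > 1 → infeasible
LRL: c = (6 − d² + 2cos(α−β) − 2d(sin α − sin β))/8 = -13.258086, |c| > 1 → infeasible
Shortest: LSL with L = 16.101689 m ≈ 16.1017 m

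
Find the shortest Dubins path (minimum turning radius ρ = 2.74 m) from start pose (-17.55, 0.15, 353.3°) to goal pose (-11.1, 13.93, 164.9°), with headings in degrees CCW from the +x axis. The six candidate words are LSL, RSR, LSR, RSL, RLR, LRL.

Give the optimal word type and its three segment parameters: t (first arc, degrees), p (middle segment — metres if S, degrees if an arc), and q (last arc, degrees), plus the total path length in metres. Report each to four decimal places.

Let ψ = atan2(Δy, Δx) = atan2(13.78, 6.45) = 64.9171° be the start→goal bearing.
Normalize: d = |goal − start| / ρ = 15.214825/2.74 = 5.552856, α = (θ_start − ψ) mod 360° = 288.3829° = 5.033231 rad, β = (θ_goal − ψ) mod 360° = 99.9829° = 1.745030 rad.
Common terms: sin α = -0.948970, cos α = 0.315365, sin β = 0.984860, cos β = -0.173354, cos(α−β) = -0.989272, d² = 30.834208. Work in radians in the unit-radius frame; every candidate has L = ρ·(t + p + q).
LSL: p² = 2 + d² − 2cos(α−β) + 2d(sin α − sin β) = 13.336194; p = √p² = 3.651875; φ = atan2(cos β − cos α, d + sin α − sin β) = -0.134230 rad; t = (φ − α) mod 2π = 1.115725 rad, q = (β − φ) mod 2π = 1.879260 rad → L = 2.74·(1.115725 + 3.651875 + 1.879260) = 2.74·6.646860 = 18.212398 m
RSR: p² = 2 + d² − 2cos(α−β) + 2d(sin β − sin α) = 56.289311; p = √p² = 7.502620; φ = atan2(cos α − cos β, d − sin α + sin β) = 0.065186 rad; t = (α − φ) mod 2π = 4.968045 rad, q = (φ − β) mod 2π = 4.603341 rad → L = 2.74·(4.968045 + 7.502620 + 4.603341) = 2.74·17.074006 = 46.782776 m
LSR: p² = d² − 2 + 2cos(α−β) + 2d(sin α + sin β) = 27.254239; p = √p² = 5.220559; φ = atan2(−cos α − cos β, d + sin α + sin β) − atan2(−2, p) = 0.340449 rad; t = (φ − α) mod 2π = 1.590404 rad, q = (φ − β) mod 2π = 4.878604 rad → L = 2.74·(1.590404 + 5.220559 + 4.878604) = 2.74·11.689567 = 32.029413 m
RSL: p² = d² − 2 + 2cos(α−β) − 2d(sin α + sin β) = 26.457087; p = √p² = 5.143645; φ = atan2(cos α + cos β, d − sin α − sin β) − atan2(2, p) = -0.345104 rad; t = (α − φ) mod 2π = 5.378335 rad, q = (β − φ) mod 2π = 2.090135 rad → L = 2.74·(5.378335 + 5.143645 + 2.090135) = 2.74·12.612115 = 34.557195 m
RLR: c = (6 − d² + 2cos(α−β) + 2d(sin α − sin β))/8 = -6.036164, |c| > 1 → infeasible
LRL: c = (6 − d² + 2cos(α−β) − 2d(sin α − sin β))/8 = -0.667024; p = 2π − arccos c = 3.982181 rad; φ = atan2(cos β − cos α, d + sin α − sin β) = -0.134230 rad; t = (φ − α + p/2) mod 2π = 3.106816 rad, q = (β − α − t + p) mod 2π = 3.870351 rad → L = 2.74·(3.106816 + 3.982181 + 3.870351) = 2.74·10.959348 = 30.028613 m
Shortest: LSL with L = 18.212398 m ≈ 18.2124 m
Convert LSL to answer units (arcs ×180/π): t = 1.115725·180/π = 63.9263°, p = ρ·p = 2.74·3.651875 = 10.0061 m, q = 1.879260·180/π = 107.6737°, L = 18.2124 m.

LSL: t = 63.9263°, p = 10.0061 m, q = 107.6737°, L = 18.2124 m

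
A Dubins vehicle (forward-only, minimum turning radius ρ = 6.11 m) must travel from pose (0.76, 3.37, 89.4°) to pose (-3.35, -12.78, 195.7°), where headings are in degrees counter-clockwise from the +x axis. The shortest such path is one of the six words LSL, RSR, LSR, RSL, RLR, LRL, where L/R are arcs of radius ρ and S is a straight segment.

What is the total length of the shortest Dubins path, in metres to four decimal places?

Let ψ = atan2(Δy, Δx) = atan2(-16.15, -4.11) = -104.2781° be the start→goal bearing.
Normalize: d = |goal − start| / ρ = 16.664771/6.11 = 2.727458, α = (θ_start − ψ) mod 360° = 193.6781° = 3.380320 rad, β = (θ_goal − ψ) mod 360° = 299.9781° = 5.235605 rad.
Common terms: sin α = -0.236466, cos α = -0.971640, sin β = -0.866217, cos β = 0.499668, cos(α−β) = -0.280667, d² = 7.439030. Work in radians in the unit-radius frame; every candidate has L = ρ·(t + p + q).
LSL: p² = 2 + d² − 2cos(α−β) + 2d(sin α − sin β) = 13.435600; p = √p² = 3.665460; φ = atan2(cos β − cos α, d + sin α − sin β) = 0.413043 rad; t = (φ − α) mod 2π = 3.315908 rad, q = (β − φ) mod 2π = 4.822562 rad → L = 6.11·(3.315908 + 3.665460 + 4.822562) = 6.11·11.803931 = 72.122017 m
RSR: p² = 2 + d² − 2cos(α−β) + 2d(sin β − sin α) = 6.565126; p = √p² = 2.562250; φ = atan2(cos α − cos β, d − sin α + sin β) = -0.611657 rad; t = (α − φ) mod 2π = 3.991977 rad, q = (φ − β) mod 2π = 0.435923 rad → L = 6.11·(3.991977 + 2.562250 + 0.435923) = 6.11·6.990151 = 42.709820 m
LSR: p² = d² − 2 + 2cos(α−β) + 2d(sin α + sin β) = -1.137348 < 0 → infeasible
RSL: p² = d² − 2 + 2cos(α−β) − 2d(sin α + sin β) = 10.892740; p = √p² = 3.300415; φ = atan2(cos α + cos β, d − sin α − sin β) − atan2(2, p) = -0.667416 rad; t = (α − φ) mod 2π = 4.047736 rad, q = (β − φ) mod 2π = 5.903021 rad → L = 6.11·(4.047736 + 3.300415 + 5.903021) = 6.11·13.251171 = 80.964657 m
RLR: c = (6 − d² + 2cos(α−β) + 2d(sin α − sin β))/8 = 0.179359; p = 2π − arccos c = 4.892724 rad; φ = atan2(cos α − cos β, d − sin α + sin β) = -0.611657 rad; t = (α − φ + p/2) mod 2π = 0.155154 rad, q = (α − β − t + p) mod 2π = 2.882285 rad → L = 6.11·(0.155154 + 4.892724 + 2.882285) = 6.11·7.930163 = 48.453297 m
LRL: c = (6 − d² + 2cos(α−β) − 2d(sin α − sin β))/8 = -0.679450; p = 2π − arccos c = 3.965376 rad; φ = atan2(cos β − cos α, d + sin α − sin β) = 0.413043 rad; t = (φ − α + p/2) mod 2π = 5.298596 rad, q = (β − α − t + p) mod 2π = 0.522065 rad → L = 6.11·(5.298596 + 3.965376 + 0.522065) = 6.11·9.786037 = 59.792689 m
Shortest: RSR with L = 42.709820 m ≈ 42.7098 m

42.7098 m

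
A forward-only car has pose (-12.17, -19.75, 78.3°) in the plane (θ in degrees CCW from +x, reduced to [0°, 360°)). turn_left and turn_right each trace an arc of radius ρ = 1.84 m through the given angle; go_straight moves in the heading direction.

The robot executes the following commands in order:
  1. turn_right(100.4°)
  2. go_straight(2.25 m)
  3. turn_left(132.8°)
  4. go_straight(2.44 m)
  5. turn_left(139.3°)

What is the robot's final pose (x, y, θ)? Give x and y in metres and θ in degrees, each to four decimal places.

set_pose: (x, y, θ) = (-12.1700, -19.7500, 78.3000°), ρ = 1.84
turn_right(100.4°): centre at ρ to the right, rotate −100.4° → (-9.6760, -18.4183, -22.1000° ≡ 337.9000°)
go_straight(2.25): x += 2.25·cos θ, y += 2.25·sin θ → (-7.5913, -19.2648, 337.9000°)
turn_left(132.8°): centre at ρ to the left, rotate +132.8° → (-5.1778, -16.9096, 470.7000° ≡ 110.7000°)
go_straight(2.44): x += 2.44·cos θ, y += 2.44·sin θ → (-6.0403, -14.6271, 110.7000°)
turn_left(139.3°): centre at ρ to the left, rotate +139.3° → (-9.4905, -14.6482, 250.0000°)

(-9.4905, -14.6482, 250.0000°)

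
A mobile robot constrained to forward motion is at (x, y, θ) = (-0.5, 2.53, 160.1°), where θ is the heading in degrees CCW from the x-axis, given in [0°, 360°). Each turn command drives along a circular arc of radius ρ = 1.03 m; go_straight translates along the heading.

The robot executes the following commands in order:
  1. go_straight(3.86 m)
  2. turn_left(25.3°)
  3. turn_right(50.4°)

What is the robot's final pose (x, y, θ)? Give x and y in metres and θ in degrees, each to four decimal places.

(-5.4023, 4.1979, 135.0000°)

set_pose: (x, y, θ) = (-0.5000, 2.5300, 160.1000°), ρ = 1.03
go_straight(3.86): x += 3.86·cos θ, y += 3.86·sin θ → (-4.1295, 3.8439, 160.1000°)
turn_left(25.3°): centre at ρ to the left, rotate +25.3° → (-4.5770, 3.9008, 185.4000°)
turn_right(50.4°): centre at ρ to the right, rotate −50.4° → (-5.4023, 4.1979, 135.0000°)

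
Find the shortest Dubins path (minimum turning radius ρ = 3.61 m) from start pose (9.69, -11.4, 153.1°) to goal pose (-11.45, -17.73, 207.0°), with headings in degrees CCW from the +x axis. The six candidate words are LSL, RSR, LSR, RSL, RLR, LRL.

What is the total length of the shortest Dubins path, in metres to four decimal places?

Let ψ = atan2(Δy, Δx) = atan2(-6.33, -21.14) = -163.3306° be the start→goal bearing.
Normalize: d = |goal − start| / ρ = 22.067363/3.61 = 6.112843, α = (θ_start − ψ) mod 360° = 316.4306° = 5.522756 rad, β = (θ_goal − ψ) mod 360° = 10.3306° = 0.180303 rad.
Common terms: sin α = -0.689233, cos α = 0.724540, sin β = 0.179328, cos β = 0.983789, cos(α−β) = 0.589196, d² = 37.366848. Work in radians in the unit-radius frame; every candidate has L = ρ·(t + p + q).
LSL: p² = 2 + d² − 2cos(α−β) + 2d(sin α − sin β) = 27.569710; p = √p² = 5.250687; φ = atan2(cos β − cos α, d + sin α − sin β) = 0.049394 rad; t = (φ − α) mod 2π = 0.809824 rad, q = (β − φ) mod 2π = 0.130909 rad → L = 3.61·(0.809824 + 5.250687 + 0.130909) = 3.61·6.191419 = 22.351023 m
RSR: p² = 2 + d² − 2cos(α−β) + 2d(sin β − sin α) = 48.807201; p = √p² = 6.986215; φ = atan2(cos α − cos β, d − sin α + sin β) = -0.037117 rad; t = (α − φ) mod 2π = 5.559873 rad, q = (φ − β) mod 2π = 6.065765 rad → L = 3.61·(5.559873 + 6.986215 + 6.065765) = 3.61·18.611853 = 67.188790 m
LSR: p² = d² − 2 + 2cos(α−β) + 2d(sin α + sin β) = 30.311302; p = √p² = 5.505570; φ = atan2(−cos α − cos β, d + sin α + sin β) − atan2(−2, p) = 0.052501 rad; t = (φ − α) mod 2π = 0.812930 rad, q = (φ − β) mod 2π = 6.155383 rad → L = 3.61·(0.812930 + 5.505570 + 6.155383) = 3.61·12.473884 = 45.030720 m
RSL: p² = d² − 2 + 2cos(α−β) − 2d(sin α + sin β) = 42.779180; p = √p² = 6.540579; φ = atan2(cos α + cos β, d − sin α − sin β) − atan2(2, p) = -0.044308 rad; t = (α − φ) mod 2π = 5.567064 rad, q = (β − φ) mod 2π = 0.224611 rad → L = 3.61·(5.567064 + 6.540579 + 0.224611) = 3.61·12.332255 = 44.519441 m
RLR: c = (6 − d² + 2cos(α−β) + 2d(sin α − sin β))/8 = -5.100900, |c| > 1 → infeasible
LRL: c = (6 − d² + 2cos(α−β) − 2d(sin α − sin β))/8 = -2.446214, |c| > 1 → infeasible
Shortest: LSL with L = 22.351023 m ≈ 22.3510 m

22.3510 m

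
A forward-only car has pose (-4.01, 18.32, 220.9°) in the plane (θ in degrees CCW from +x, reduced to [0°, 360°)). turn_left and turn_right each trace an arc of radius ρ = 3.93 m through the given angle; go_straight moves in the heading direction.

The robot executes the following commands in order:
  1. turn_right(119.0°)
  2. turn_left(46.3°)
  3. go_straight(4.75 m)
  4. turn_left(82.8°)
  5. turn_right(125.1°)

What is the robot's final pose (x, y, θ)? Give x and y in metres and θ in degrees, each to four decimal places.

set_pose: (x, y, θ) = (-4.0100, 18.3200, 220.9000°), ρ = 3.93
turn_right(119.0°): centre at ρ to the right, rotate −119.0° → (-10.4287, 20.4801, 101.9000°)
turn_left(46.3°): centre at ρ to the left, rotate +46.3° → (-12.2033, 23.0098, 148.2000°)
go_straight(4.75): x += 4.75·cos θ, y += 4.75·sin θ → (-16.2403, 25.5129, 148.2000°)
turn_left(82.8°): centre at ρ to the left, rotate +82.8° → (-21.3654, 24.6460, 231.0000°)
turn_right(125.1°): centre at ρ to the right, rotate −125.1° → (-28.1992, 26.0426, 105.9000°)

(-28.1992, 26.0426, 105.9000°)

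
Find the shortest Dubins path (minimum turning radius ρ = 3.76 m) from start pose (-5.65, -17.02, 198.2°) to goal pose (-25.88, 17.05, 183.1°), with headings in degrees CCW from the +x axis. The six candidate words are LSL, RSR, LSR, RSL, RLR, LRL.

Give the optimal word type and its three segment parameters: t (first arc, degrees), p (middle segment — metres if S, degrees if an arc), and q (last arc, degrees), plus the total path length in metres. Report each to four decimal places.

Let ψ = atan2(Δy, Δx) = atan2(34.07, -20.23) = 120.7009° be the start→goal bearing.
Normalize: d = |goal − start| / ρ = 39.623450/3.76 = 10.538152, α = (θ_start − ψ) mod 360° = 77.4991° = 1.352615 rad, β = (θ_goal − ψ) mod 360° = 62.3991° = 1.089070 rad.
Common terms: sin α = 0.976293, cos α = 0.216455, sin β = 0.886196, cos β = 0.463310, cos(α−β) = 0.965473, d² = 111.052640. Work in radians in the unit-radius frame; every candidate has L = ρ·(t + p + q).
LSL: p² = 2 + d² − 2cos(α−β) + 2d(sin α − sin β) = 113.020590; p = √p² = 10.631114; φ = atan2(cos β − cos α, d + sin α − sin β) = 0.023222 rad; t = (φ − α) mod 2π = 4.953793 rad, q = (β − φ) mod 2π = 1.065848 rad → L = 3.76·(4.953793 + 10.631114 + 1.065848) = 3.76·16.650755 = 62.606838 m
RSR: p² = 2 + d² − 2cos(α−β) + 2d(sin β − sin α) = 109.222799; p = √p² = 10.450971; φ = atan2(cos α − cos β, d − sin α + sin β) = -0.023622 rad; t = (α − φ) mod 2π = 1.376237 rad, q = (φ − β) mod 2π = 5.170493 rad → L = 3.76·(1.376237 + 10.450971 + 5.170493) = 3.76·16.997701 = 63.911357 m
LSR: p² = d² − 2 + 2cos(α−β) + 2d(sin α + sin β) = 150.237969; p = √p² = 12.257160; φ = atan2(−cos α − cos β, d + sin α + sin β) − atan2(−2, p) = 0.106982 rad; t = (φ − α) mod 2π = 5.037553 rad, q = (φ − β) mod 2π = 5.301098 rad → L = 3.76·(5.037553 + 12.257160 + 5.301098) = 3.76·22.595811 = 84.960249 m
RSL: p² = d² − 2 + 2cos(α−β) − 2d(sin α + sin β) = 71.729201; p = √p² = 8.469309; φ = atan2(cos α + cos β, d − sin α − sin β) − atan2(2, p) = -0.153705 rad; t = (α − φ) mod 2π = 1.506320 rad, q = (β − φ) mod 2π = 1.242775 rad → L = 3.76·(1.506320 + 8.469309 + 1.242775) = 3.76·11.218404 = 42.181200 m
RLR: c = (6 − d² + 2cos(α−β) + 2d(sin α − sin β))/8 = -12.652850, |c| > 1 → infeasible
LRL: c = (6 − d² + 2cos(α−β) − 2d(sin α − sin β))/8 = -13.127574, |c| > 1 → infeasible
Shortest: RSL with L = 42.181200 m ≈ 42.1812 m
Convert RSL to answer units (arcs ×180/π): t = 1.506320·180/π = 86.3058°, p = ρ·p = 3.76·8.469309 = 31.8446 m, q = 1.242775·180/π = 71.2058°, L = 42.1812 m.

RSL: t = 86.3058°, p = 31.8446 m, q = 71.2058°, L = 42.1812 m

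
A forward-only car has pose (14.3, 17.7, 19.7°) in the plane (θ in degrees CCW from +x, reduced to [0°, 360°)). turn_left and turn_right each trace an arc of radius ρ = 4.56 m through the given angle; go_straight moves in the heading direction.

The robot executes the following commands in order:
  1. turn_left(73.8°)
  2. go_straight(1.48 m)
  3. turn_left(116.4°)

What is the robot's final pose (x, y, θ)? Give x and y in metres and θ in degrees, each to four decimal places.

(10.3994, 27.4234, 209.9000°)

set_pose: (x, y, θ) = (14.3000, 17.7000, 19.7000°), ρ = 4.56
turn_left(73.8°): centre at ρ to the left, rotate +73.8° → (17.3143, 22.2715, 93.5000°)
go_straight(1.48): x += 1.48·cos θ, y += 1.48·sin θ → (17.2240, 23.7487, 93.5000°)
turn_left(116.4°): centre at ρ to the left, rotate +116.4° → (10.3994, 27.4234, 209.9000°)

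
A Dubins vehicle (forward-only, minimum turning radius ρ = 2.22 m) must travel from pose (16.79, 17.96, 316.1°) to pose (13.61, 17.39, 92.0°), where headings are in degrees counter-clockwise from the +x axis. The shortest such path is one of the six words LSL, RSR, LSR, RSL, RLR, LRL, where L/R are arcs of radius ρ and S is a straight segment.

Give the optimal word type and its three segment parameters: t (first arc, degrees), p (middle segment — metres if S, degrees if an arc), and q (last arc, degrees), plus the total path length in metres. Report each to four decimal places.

Let ψ = atan2(Δy, Δx) = atan2(-0.57, -3.18) = -169.8379° be the start→goal bearing.
Normalize: d = |goal − start| / ρ = 3.230681/2.22 = 1.455262, α = (θ_start − ψ) mod 360° = 125.9379° = 2.198031 rad, β = (θ_goal − ψ) mod 360° = 261.8379° = 4.569934 rad.
Common terms: sin α = 0.809653, cos α = -0.586908, sin β = -0.989870, cos β = -0.141974, cos(α−β) = -0.718126, d² = 2.117787. Work in radians in the unit-radius frame; every candidate has L = ρ·(t + p + q).
LSL: p² = 2 + d² − 2cos(α−β) + 2d(sin α − sin β) = 10.791596; p = √p² = 3.285056; φ = atan2(cos β − cos α, d + sin α − sin β) = 0.135859 rad; t = (φ − α) mod 2π = 4.221014 rad, q = (β − φ) mod 2π = 4.434074 rad → L = 2.22·(4.221014 + 3.285056 + 4.434074) = 2.22·11.940144 = 26.507120 m
RSR: p² = 2 + d² − 2cos(α−β) + 2d(sin β − sin α) = 0.316483; p = √p² = 0.562568; φ = atan2(cos α − cos β, d − sin α + sin β) = -2.229317 rad; t = (α − φ) mod 2π = 4.427348 rad, q = (φ − β) mod 2π = 5.767120 rad → L = 2.22·(4.427348 + 0.562568 + 5.767120) = 2.22·10.757036 = 23.880621 m
LSR: p² = d² − 2 + 2cos(α−β) + 2d(sin α + sin β) = -1.842992 < 0 → infeasible
RSL: p² = d² − 2 + 2cos(α−β) − 2d(sin α + sin β) = -0.793940 < 0 → infeasible
RLR: c = (6 − d² + 2cos(α−β) + 2d(sin α − sin β))/8 = 0.960440; p = 2π − arccos c = 6.000966 rad; φ = atan2(cos α − cos β, d − sin α + sin β) = -2.229317 rad; t = (α − φ + p/2) mod 2π = 1.144645 rad, q = (α − β − t + p) mod 2π = 2.484418 rad → L = 2.22·(1.144645 + 6.000966 + 2.484418) = 2.22·9.630029 = 21.378664 m
LRL: c = (6 − d² + 2cos(α−β) − 2d(sin α − sin β))/8 = -0.348949; p = 2π − arccos c = 4.355939 rad; φ = atan2(cos β − cos α, d + sin α − sin β) = 0.135859 rad; t = (φ − α + p/2) mod 2π = 0.115798 rad, q = (β − α − t + p) mod 2π = 0.328859 rad → L = 2.22·(0.115798 + 4.355939 + 0.328859) = 2.22·4.800595 = 10.657322 m
Shortest: LRL with L = 10.657322 m ≈ 10.6573 m
Convert LRL to answer units (arcs ×180/π): t = 0.115798·180/π = 6.6347°, p = 4.355939·180/π = 249.5769°, q = 0.328859·180/π = 18.8422°, L = 10.6573 m.

LRL: t = 6.6347°, p = 249.5769°, q = 18.8422°, L = 10.6573 m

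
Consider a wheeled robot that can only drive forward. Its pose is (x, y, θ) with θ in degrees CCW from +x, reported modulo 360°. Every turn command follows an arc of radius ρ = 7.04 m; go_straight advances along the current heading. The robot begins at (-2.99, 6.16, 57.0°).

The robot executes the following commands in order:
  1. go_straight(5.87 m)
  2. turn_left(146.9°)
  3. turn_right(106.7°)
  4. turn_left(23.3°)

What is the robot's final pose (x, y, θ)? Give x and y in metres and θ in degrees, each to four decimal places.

(-19.3047, 29.5983, 120.5000°)

set_pose: (x, y, θ) = (-2.9900, 6.1600, 57.0000°), ρ = 7.04
go_straight(5.87): x += 5.87·cos θ, y += 5.87·sin θ → (0.2070, 11.0830, 57.0000°)
turn_left(146.9°): centre at ρ to the left, rotate +146.9° → (-8.5494, 21.3536, 203.9000°)
turn_right(106.7°): centre at ρ to the right, rotate −106.7° → (-18.3861, 26.9076, 97.2000°)
turn_left(23.3°): centre at ρ to the left, rotate +23.3° → (-19.3047, 29.5983, 120.5000°)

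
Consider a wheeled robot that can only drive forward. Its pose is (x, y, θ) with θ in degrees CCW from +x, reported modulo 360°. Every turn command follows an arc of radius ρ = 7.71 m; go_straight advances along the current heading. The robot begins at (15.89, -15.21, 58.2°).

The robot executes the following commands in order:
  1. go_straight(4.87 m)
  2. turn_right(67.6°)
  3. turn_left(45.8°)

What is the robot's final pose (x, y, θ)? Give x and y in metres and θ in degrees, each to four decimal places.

(32.1027, -6.1266, 36.4000°)

set_pose: (x, y, θ) = (15.8900, -15.2100, 58.2000°), ρ = 7.71
go_straight(4.87): x += 4.87·cos θ, y += 4.87·sin θ → (18.4563, -11.0710, 58.2000°)
turn_right(67.6°): centre at ρ to the right, rotate −67.6° → (26.2682, -7.5274, -9.4000° ≡ 350.6000°)
turn_left(45.8°): centre at ρ to the left, rotate +45.8° → (32.1027, -6.1266, 396.4000° ≡ 36.4000°)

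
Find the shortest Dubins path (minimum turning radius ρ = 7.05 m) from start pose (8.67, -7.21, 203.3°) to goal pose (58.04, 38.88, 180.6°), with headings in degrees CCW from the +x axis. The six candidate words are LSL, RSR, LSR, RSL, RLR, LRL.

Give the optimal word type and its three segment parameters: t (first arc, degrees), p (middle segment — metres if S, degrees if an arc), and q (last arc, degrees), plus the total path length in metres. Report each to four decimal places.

Let ψ = atan2(Δy, Δx) = atan2(46.09, 49.37) = 43.0321° be the start→goal bearing.
Normalize: d = |goal − start| / ρ = 67.540247/7.05 = 9.580177, α = (θ_start − ψ) mod 360° = 160.2679° = 2.797203 rad, β = (θ_goal − ψ) mod 360° = 137.5679° = 2.401013 rad.
Common terms: sin α = 0.337623, cos α = -0.941282, sin β = 0.674716, cos β = -0.738078, cos(α−β) = 0.922538, d² = 91.779790. Work in radians in the unit-radius frame; every candidate has L = ρ·(t + p + q).
LSL: p² = 2 + d² − 2cos(α−β) + 2d(sin α − sin β) = 85.475886; p = √p² = 9.245317; φ = atan2(cos β − cos α, d + sin α − sin β) = 0.021981 rad; t = (φ − α) mod 2π = 3.507964 rad, q = (β − φ) mod 2π = 2.379032 rad → L = 7.05·(3.507964 + 9.245317 + 2.379032) = 7.05·15.132313 = 106.682803 m
RSR: p² = 2 + d² − 2cos(α−β) + 2d(sin β − sin α) = 98.393542; p = √p² = 9.919352; φ = atan2(cos α − cos β, d − sin α + sin β) = -0.020487 rad; t = (α − φ) mod 2π = 2.817690 rad, q = (φ − β) mod 2π = 3.861685 rad → L = 7.05·(2.817690 + 9.919352 + 3.861685) = 7.05·16.598727 = 117.021025 m
LSR: p² = d² − 2 + 2cos(α−β) + 2d(sin α + sin β) = 111.021630; p = √p² = 10.536680; φ = atan2(−cos α − cos β, d + sin α + sin β) − atan2(−2, p) = 0.344815 rad; t = (φ − α) mod 2π = 3.830798 rad, q = (φ − β) mod 2π = 4.226987 rad → L = 7.05·(3.830798 + 10.536680 + 4.226987) = 7.05·18.594465 = 131.090979 m
RSL: p² = d² − 2 + 2cos(α−β) − 2d(sin α + sin β) = 72.228102; p = √p² = 8.498712; φ = atan2(cos α + cos β, d − sin α − sin β) − atan2(2, p) = -0.424678 rad; t = (α − φ) mod 2π = 3.221881 rad, q = (β − φ) mod 2π = 2.825691 rad → L = 7.05·(3.221881 + 8.498712 + 2.825691) = 7.05·14.546283 = 102.551297 m
RLR: c = (6 − d² + 2cos(α−β) + 2d(sin α − sin β))/8 = -11.299193, |c| > 1 → infeasible
LRL: c = (6 − d² + 2cos(α−β) − 2d(sin α − sin β))/8 = -9.684486, |c| > 1 → infeasible
Shortest: RSL with L = 102.551297 m ≈ 102.5513 m
Convert RSL to answer units (arcs ×180/π): t = 3.221881·180/π = 184.6002°, p = ρ·p = 7.05·8.498712 = 59.9159 m, q = 2.825691·180/π = 161.9002°, L = 102.5513 m.

RSL: t = 184.6002°, p = 59.9159 m, q = 161.9002°, L = 102.5513 m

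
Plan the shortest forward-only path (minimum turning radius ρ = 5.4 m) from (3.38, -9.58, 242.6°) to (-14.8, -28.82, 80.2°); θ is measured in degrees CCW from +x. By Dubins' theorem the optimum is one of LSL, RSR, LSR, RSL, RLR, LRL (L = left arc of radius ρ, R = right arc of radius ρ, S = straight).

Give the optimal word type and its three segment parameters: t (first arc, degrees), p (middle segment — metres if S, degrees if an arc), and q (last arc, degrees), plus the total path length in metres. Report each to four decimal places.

Let ψ = atan2(Δy, Δx) = atan2(-19.24, -18.18) = -133.3774° be the start→goal bearing.
Normalize: d = |goal − start| / ρ = 26.470550/5.4 = 4.901954, α = (θ_start − ψ) mod 360° = 15.9774° = 0.278858 rad, β = (θ_goal − ψ) mod 360° = 213.5774° = 3.727629 rad.
Common terms: sin α = 0.275258, cos α = 0.961370, sin β = -0.553063, cos β = -0.833139, cos(α−β) = -0.953191, d² = 24.029150. Work in radians in the unit-radius frame; every candidate has L = ρ·(t + p + q).
LSL: p² = 2 + d² − 2cos(α−β) + 2d(sin α − sin β) = 36.056318; p = √p² = 6.004691; φ = atan2(cos β − cos α, d + sin α − sin β) = -0.303489 rad; t = (φ − α) mod 2π = 5.700838 rad, q = (β − φ) mod 2π = 4.031118 rad → L = 5.4·(5.700838 + 6.004691 + 4.031118) = 5.4·15.736647 = 84.977895 m
RSR: p² = 2 + d² − 2cos(α−β) + 2d(sin β − sin α) = 19.814744; p = √p² = 4.451376; φ = atan2(cos α − cos β, d − sin α + sin β) = 0.414941 rad; t = (α − φ) mod 2π = 6.147103 rad, q = (φ − β) mod 2π = 2.970497 rad → L = 5.4·(6.147103 + 4.451376 + 2.970497) = 5.4·13.568976 = 73.272468 m
LSR: p² = d² − 2 + 2cos(α−β) + 2d(sin α + sin β) = 17.399196; p = √p² = 4.171234; φ = atan2(−cos α − cos β, d + sin α + sin β) − atan2(−2, p) = 0.419369 rad; t = (φ − α) mod 2π = 0.140511 rad, q = (φ − β) mod 2π = 2.974925 rad → L = 5.4·(0.140511 + 4.171234 + 2.974925) = 5.4·7.286670 = 39.348020 m
RSL: p² = d² − 2 + 2cos(α−β) − 2d(sin α + sin β) = 22.846340; p = √p² = 4.779785; φ = atan2(cos α + cos β, d − sin α − sin β) − atan2(2, p) = -0.371541 rad; t = (α − φ) mod 2π = 0.650399 rad, q = (β − φ) mod 2π = 4.099170 rad → L = 5.4·(0.650399 + 4.779785 + 4.099170) = 5.4·9.529353 = 51.458508 m
RLR: c = (6 − d² + 2cos(α−β) + 2d(sin α − sin β))/8 = -1.476843, |c| > 1 → infeasible
LRL: c = (6 − d² + 2cos(α−β) − 2d(sin α − sin β))/8 = -3.507040, |c| > 1 → infeasible
Shortest: LSR with L = 39.348020 m ≈ 39.3480 m
Convert LSR to answer units (arcs ×180/π): t = 0.140511·180/π = 8.0507°, p = ρ·p = 5.4·4.171234 = 22.5247 m, q = 2.974925·180/π = 170.4507°, L = 39.3480 m.

LSR: t = 8.0507°, p = 22.5247 m, q = 170.4507°, L = 39.3480 m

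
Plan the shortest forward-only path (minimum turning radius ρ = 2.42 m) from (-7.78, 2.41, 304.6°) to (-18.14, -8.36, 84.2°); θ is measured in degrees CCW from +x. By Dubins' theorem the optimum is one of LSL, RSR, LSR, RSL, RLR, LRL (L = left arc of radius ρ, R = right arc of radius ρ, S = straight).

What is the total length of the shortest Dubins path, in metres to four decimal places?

Let ψ = atan2(Δy, Δx) = atan2(-10.77, -10.36) = -133.8884° be the start→goal bearing.
Normalize: d = |goal − start| / ρ = 14.943979/2.42 = 6.175198, α = (θ_start − ψ) mod 360° = 78.4884° = 1.369881 rad, β = (θ_goal − ψ) mod 360° = 218.0884° = 3.806360 rad.
Common terms: sin α = 0.979884, cos α = 0.199566, sin β = -0.616876, cos β = -0.787060, cos(α−β) = -0.761538, d² = 38.133068. Work in radians in the unit-radius frame; every candidate has L = ρ·(t + p + q).
LSL: p² = 2 + d² − 2cos(α−β) + 2d(sin α − sin β) = 61.376771; p = √p² = 7.834333; φ = atan2(cos β − cos α, d + sin α − sin β) = -0.126272 rad; t = (φ − α) mod 2π = 4.787033 rad, q = (β − φ) mod 2π = 3.932632 rad → L = 2.42·(4.787033 + 7.834333 + 3.932632) = 2.42·16.553998 = 40.060675 m
RSR: p² = 2 + d² − 2cos(α−β) + 2d(sin β − sin α) = 21.935518; p = √p² = 4.683537; φ = atan2(cos α − cos β, d − sin α + sin β) = 0.212248 rad; t = (α − φ) mod 2π = 1.157632 rad, q = (φ − β) mod 2π = 2.689073 rad → L = 2.42·(1.157632 + 4.683537 + 2.689073) = 2.42·8.530243 = 20.643187 m
LSR: p² = d² − 2 + 2cos(α−β) + 2d(sin α + sin β) = 39.093282; p = √p² = 6.252462; φ = atan2(−cos α − cos β, d + sin α + sin β) − atan2(−2, p) = 0.399203 rad; t = (φ − α) mod 2π = 5.312508 rad, q = (φ − β) mod 2π = 2.876028 rad → L = 2.42·(5.312508 + 6.252462 + 2.876028) = 2.42·14.440998 = 34.947216 m
RSL: p² = d² − 2 + 2cos(α−β) − 2d(sin α + sin β) = 30.126700; p = √p² = 5.488780; φ = atan2(cos α + cos β, d − sin α − sin β) − atan2(2, p) = -0.450165 rad; t = (α − φ) mod 2π = 1.820046 rad, q = (β − φ) mod 2π = 4.256525 rad → L = 2.42·(1.820046 + 5.488780 + 4.256525) = 2.42·11.565350 = 27.988148 m
RLR: c = (6 − d² + 2cos(α−β) + 2d(sin α − sin β))/8 = -1.741940, |c| > 1 → infeasible
LRL: c = (6 − d² + 2cos(α−β) − 2d(sin α − sin β))/8 = -6.672096, |c| > 1 → infeasible
Shortest: RSR with L = 20.643187 m ≈ 20.6432 m

20.6432 m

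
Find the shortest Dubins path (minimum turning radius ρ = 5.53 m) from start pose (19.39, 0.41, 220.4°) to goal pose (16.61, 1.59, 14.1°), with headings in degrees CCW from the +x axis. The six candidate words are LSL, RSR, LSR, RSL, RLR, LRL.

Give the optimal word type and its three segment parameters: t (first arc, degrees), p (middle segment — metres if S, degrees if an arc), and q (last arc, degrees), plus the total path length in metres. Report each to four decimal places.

Let ψ = atan2(Δy, Δx) = atan2(1.18, -2.78) = 157.0007° be the start→goal bearing.
Normalize: d = |goal − start| / ρ = 3.020066/5.53 = 0.546124, α = (θ_start − ψ) mod 360° = 63.3993° = 1.106527 rad, β = (θ_goal − ψ) mod 360° = 217.0993° = 3.789098 rad.
Common terms: sin α = 0.894149, cos α = 0.447770, sin β = -0.603198, cos β = -0.797591, cos(α−β) = -0.896486, d² = 0.298252. Work in radians in the unit-radius frame; every candidate has L = ρ·(t + p + q).
LSL: p² = 2 + d² − 2cos(α−β) + 2d(sin α − sin β) = 5.726699; p = √p² = 2.393052; φ = atan2(cos β − cos α, d + sin α − sin β) = -0.547328 rad; t = (φ − α) mod 2π = 4.629331 rad, q = (β − φ) mod 2π = 4.336425 rad → L = 5.53·(4.629331 + 2.393052 + 4.336425) = 5.53·11.358809 = 62.814212 m
RSR: p² = 2 + d² − 2cos(α−β) + 2d(sin β − sin α) = 2.455750; p = √p² = 1.567083; φ = atan2(cos α − cos β, d − sin α + sin β) = 2.223079 rad; t = (α − φ) mod 2π = 5.166633 rad, q = (φ − β) mod 2π = 4.717167 rad → L = 5.53·(5.166633 + 1.567083 + 4.717167) = 5.53·11.450883 = 63.323382 m
LSR: p² = d² − 2 + 2cos(α−β) + 2d(sin α + sin β) = -3.176931 < 0 → infeasible
RSL: p² = d² − 2 + 2cos(α−β) − 2d(sin α + sin β) = -3.812512 < 0 → infeasible
RLR: c = (6 − d² + 2cos(α−β) + 2d(sin α − sin β))/8 = 0.693031; p = 2π − arccos c = 5.478074 rad; φ = atan2(cos α − cos β, d − sin α + sin β) = 2.223079 rad; t = (α − φ + p/2) mod 2π = 1.622485 rad, q = (α − β − t + p) mod 2π = 1.173019 rad → L = 5.53·(1.622485 + 5.478074 + 1.173019) = 5.53·8.273578 = 45.752885 m
LRL: c = (6 − d² + 2cos(α−β) − 2d(sin α − sin β))/8 = 0.284163; p = 2π − arccos c = 5.000522 rad; φ = atan2(cos β − cos α, d + sin α − sin β) = -0.547328 rad; t = (φ − α + p/2) mod 2π = 0.846407 rad, q = (β − α − t + p) mod 2π = 0.553501 rad → L = 5.53·(0.846407 + 5.000522 + 0.553501) = 5.53·6.400430 = 35.394376 m
Shortest: LRL with L = 35.394376 m ≈ 35.3944 m
Convert LRL to answer units (arcs ×180/π): t = 0.846407·180/π = 48.4955°, p = 5.000522·180/π = 286.5088°, q = 0.553501·180/π = 31.7133°, L = 35.3944 m.

LRL: t = 48.4955°, p = 286.5088°, q = 31.7133°, L = 35.3944 m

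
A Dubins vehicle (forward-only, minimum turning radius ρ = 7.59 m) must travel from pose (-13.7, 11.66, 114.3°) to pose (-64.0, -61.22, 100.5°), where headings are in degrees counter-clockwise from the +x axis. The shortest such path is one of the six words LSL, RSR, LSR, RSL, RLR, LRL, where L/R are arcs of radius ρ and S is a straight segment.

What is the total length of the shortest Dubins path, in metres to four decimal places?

114.4675 m

Let ψ = atan2(Δy, Δx) = atan2(-72.88, -50.30) = -124.6125° be the start→goal bearing.
Normalize: d = |goal − start| / ρ = 88.552721/7.59 = 11.667025, α = (θ_start − ψ) mod 360° = 238.9125° = 4.169810 rad, β = (θ_goal − ψ) mod 360° = 225.1125° = 3.928954 rad.
Common terms: sin α = -0.856380, cos α = -0.516347, sin β = -0.708494, cos β = -0.705717, cos(α−β) = 0.971134, d² = 136.119476. Work in radians in the unit-radius frame; every candidate has L = ρ·(t + p + q).
LSL: p² = 2 + d² − 2cos(α−β) + 2d(sin α − sin β) = 132.726429; p = √p² = 11.520696; φ = atan2(cos β − cos α, d + sin α − sin β) = -0.016438 rad; t = (φ − α) mod 2π = 2.096938 rad, q = (β − φ) mod 2π = 3.945392 rad → L = 7.59·(2.096938 + 11.520696 + 3.945392) = 7.59·17.563026 = 133.303364 m
RSR: p² = 2 + d² − 2cos(α−β) + 2d(sin β − sin α) = 139.627986; p = √p² = 11.816429; φ = atan2(cos α − cos β, d − sin α + sin β) = 0.016027 rad; t = (α − φ) mod 2π = 4.153783 rad, q = (φ − β) mod 2π = 2.370258 rad → L = 7.59·(4.153783 + 11.816429 + 2.370258) = 7.59·18.340469 = 139.204163 m
LSR: p² = d² − 2 + 2cos(α−β) + 2d(sin α + sin β) = 99.546910; p = √p² = 9.977320; φ = atan2(−cos α − cos β, d + sin α + sin β) − atan2(−2, p) = 0.318218 rad; t = (φ − α) mod 2π = 2.431594 rad, q = (φ − β) mod 2π = 2.672449 rad → L = 7.59·(2.431594 + 9.977320 + 2.672449) = 7.59·15.081363 = 114.467547 m
RSL: p² = d² − 2 + 2cos(α−β) − 2d(sin α + sin β) = 172.576580; p = √p² = 13.136841; φ = atan2(cos α + cos β, d − sin α − sin β) − atan2(2, p) = -0.243180 rad; t = (α − φ) mod 2π = 4.412989 rad, q = (β − φ) mod 2π = 4.172134 rad → L = 7.59·(4.412989 + 13.136841 + 4.172134) = 7.59·21.721964 = 164.869703 m
RLR: c = (6 − d² + 2cos(α−β) + 2d(sin α − sin β))/8 = -16.453498, |c| > 1 → infeasible
LRL: c = (6 − d² + 2cos(α−β) − 2d(sin α − sin β))/8 = -15.590804, |c| > 1 → infeasible
Shortest: LSR with L = 114.467547 m ≈ 114.4675 m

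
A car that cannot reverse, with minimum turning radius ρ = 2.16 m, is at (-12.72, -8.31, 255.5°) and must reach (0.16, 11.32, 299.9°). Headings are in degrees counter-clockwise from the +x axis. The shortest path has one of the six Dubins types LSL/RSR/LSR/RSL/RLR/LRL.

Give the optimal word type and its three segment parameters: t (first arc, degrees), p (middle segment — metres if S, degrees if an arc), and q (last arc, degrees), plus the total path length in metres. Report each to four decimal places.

Let ψ = atan2(Δy, Δx) = atan2(19.63, 12.88) = 56.7296° be the start→goal bearing.
Normalize: d = |goal − start| / ρ = 23.478316/2.16 = 10.869591, α = (θ_start − ψ) mod 360° = 198.7704° = 3.469198 rad, β = (θ_goal − ψ) mod 360° = 243.1704° = 4.244125 rad.
Common terms: sin α = -0.321777, cos α = -0.946815, sin β = -0.892353, cos β = -0.451338, cos(α−β) = 0.714473, d² = 118.147998. Work in radians in the unit-radius frame; every candidate has L = ρ·(t + p + q).
LSL: p² = 2 + d² − 2cos(α−β) + 2d(sin α − sin β) = 131.122907; p = √p² = 11.450891; φ = atan2(cos β − cos α, d + sin α − sin β) = 0.043283 rad; t = (φ − α) mod 2π = 2.857270 rad, q = (β − φ) mod 2π = 4.200841 rad → L = 2.16·(2.857270 + 11.450891 + 4.200841) = 2.16·18.509003 = 39.979446 m
RSR: p² = 2 + d² − 2cos(α−β) + 2d(sin β − sin α) = 106.315199; p = √p² = 10.310926; φ = atan2(cos α − cos β, d − sin α + sin β) = -0.048072 rad; t = (α − φ) mod 2π = 3.517270 rad, q = (φ − β) mod 2π = 1.990989 rad → L = 2.16·(3.517270 + 10.310926 + 1.990989) = 2.16·15.819185 = 34.169440 m
LSR: p² = d² − 2 + 2cos(α−β) + 2d(sin α + sin β) = 91.182752; p = √p² = 9.548966; φ = atan2(−cos α − cos β, d + sin α + sin β) − atan2(−2, p) = 0.350267 rad; t = (φ − α) mod 2π = 3.164254 rad, q = (φ − β) mod 2π = 2.389328 rad → L = 2.16·(3.164254 + 9.548966 + 2.389328) = 2.16·15.102548 = 32.621504 m
RSL: p² = d² − 2 + 2cos(α−β) − 2d(sin α + sin β) = 143.971135; p = √p² = 11.998797; φ = atan2(cos α + cos β, d − sin α − sin β) − atan2(2, p) = -0.280358 rad; t = (α − φ) mod 2π = 3.749557 rad, q = (β − φ) mod 2π = 4.524483 rad → L = 2.16·(3.749557 + 11.998797 + 4.524483) = 2.16·20.272837 = 43.789327 m
RLR: c = (6 − d² + 2cos(α−β) + 2d(sin α − sin β))/8 = -12.289400, |c| > 1 → infeasible
LRL: c = (6 − d² + 2cos(α−β) − 2d(sin α − sin β))/8 = -15.390363, |c| > 1 → infeasible
Shortest: LSR with L = 32.621504 m ≈ 32.6215 m
Convert LSR to answer units (arcs ×180/π): t = 3.164254·180/π = 181.2984°, p = ρ·p = 2.16·9.548966 = 20.6258 m, q = 2.389328·180/π = 136.8984°, L = 32.6215 m.

LSR: t = 181.2984°, p = 20.6258 m, q = 136.8984°, L = 32.6215 m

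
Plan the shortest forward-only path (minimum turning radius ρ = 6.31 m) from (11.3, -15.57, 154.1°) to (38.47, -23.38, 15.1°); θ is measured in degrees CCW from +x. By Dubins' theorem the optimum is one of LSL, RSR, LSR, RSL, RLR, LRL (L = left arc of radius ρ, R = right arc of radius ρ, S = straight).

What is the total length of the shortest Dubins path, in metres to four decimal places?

49.9477 m

Let ψ = atan2(Δy, Δx) = atan2(-7.81, 27.17) = -16.0373° be the start→goal bearing.
Normalize: d = |goal − start| / ρ = 28.270214/6.31 = 4.480224, α = (θ_start − ψ) mod 360° = 170.1373° = 2.969455 rad, β = (θ_goal − ψ) mod 360° = 31.1373° = 0.543448 rad.
Common terms: sin α = 0.171288, cos α = -0.985221, sin β = 0.517090, cos β = 0.855931, cos(α−β) = -0.754710, d² = 20.072408. Work in radians in the unit-radius frame; every candidate has L = ρ·(t + p + q).
LSL: p² = 2 + d² − 2cos(α−β) + 2d(sin α − sin β) = 20.483288; p = √p² = 4.525847; φ = atan2(cos β − cos α, d + sin α − sin β) = 0.418957 rad; t = (φ − α) mod 2π = 3.732687 rad, q = (β − φ) mod 2π = 0.124490 rad → L = 6.31·(3.732687 + 4.525847 + 0.124490) = 6.31·8.383024 = 52.896883 m
RSR: p² = 2 + d² − 2cos(α−β) + 2d(sin β − sin α) = 26.680366; p = √p² = 5.165304; φ = atan2(cos α − cos β, d − sin α + sin β) = -0.364461 rad; t = (α − φ) mod 2π = 3.333917 rad, q = (φ − β) mod 2π = 5.375276 rad → L = 6.31·(3.333917 + 5.165304 + 5.375276) = 6.31·13.874497 = 87.548076 m
LSR: p² = d² − 2 + 2cos(α−β) + 2d(sin α + sin β) = 22.731168; p = √p² = 4.767722; φ = atan2(−cos α − cos β, d + sin α + sin β) − atan2(−2, p) = 0.422202 rad; t = (φ − α) mod 2π = 3.735931 rad, q = (φ − β) mod 2π = 6.161939 rad → L = 6.31·(3.735931 + 4.767722 + 6.161939) = 6.31·14.665592 = 92.539886 m
RSL: p² = d² − 2 + 2cos(α−β) − 2d(sin α + sin β) = 10.394809; p = √p² = 3.224098; φ = atan2(cos α + cos β, d − sin α − sin β) − atan2(2, p) = -0.589317 rad; t = (α − φ) mod 2π = 3.558772 rad, q = (β − φ) mod 2π = 1.132764 rad → L = 6.31·(3.558772 + 3.224098 + 1.132764) = 6.31·7.915635 = 49.947655 m
RLR: c = (6 − d² + 2cos(α−β) + 2d(sin α − sin β))/8 = -2.335046, |c| > 1 → infeasible
LRL: c = (6 − d² + 2cos(α−β) − 2d(sin α − sin β))/8 = -1.560411, |c| > 1 → infeasible
Shortest: RSL with L = 49.947655 m ≈ 49.9477 m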